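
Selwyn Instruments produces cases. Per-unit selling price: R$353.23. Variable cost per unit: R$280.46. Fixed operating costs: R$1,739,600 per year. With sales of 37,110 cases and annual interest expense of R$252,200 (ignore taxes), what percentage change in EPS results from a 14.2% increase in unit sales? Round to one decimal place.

+54.1%

At 37,110 units, contribution = 37,110 × R$72.77 = R$2,700,494.70.
Subtracting fixed costs: EBIT = R$2,700,494.70 − R$1,739,600 = R$960,894.70.
Interest = R$252,200.00, so EBIT − I = R$708,694.70.
DCL = total CM / (EBIT − I) = R$2,700,494.70 / R$708,694.70 = 3.8105.
EPS therefore changes by 3.8105 × (+14.2%) = +54.1%.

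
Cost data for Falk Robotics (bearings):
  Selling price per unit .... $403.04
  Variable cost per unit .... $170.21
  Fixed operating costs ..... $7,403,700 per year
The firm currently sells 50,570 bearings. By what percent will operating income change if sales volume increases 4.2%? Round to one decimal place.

Contribution at this volume is 50,570 × $232.83 = $11,774,213.10.
EBIT = $11,774,213.10 − $7,403,700 = $4,370,513.10.
So DOL = total CM / EBIT = $11,774,213.10 / $4,370,513.10 = 2.6940.
%ΔEBIT = DOL × %ΔSales = 2.6940 × +4.2% = +11.3%.

+11.3%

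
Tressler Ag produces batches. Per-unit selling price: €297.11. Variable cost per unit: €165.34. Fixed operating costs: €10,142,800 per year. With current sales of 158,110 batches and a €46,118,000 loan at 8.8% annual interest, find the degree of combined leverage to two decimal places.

Total contribution margin = 158,110 × €131.77 = €20,834,154.70.
Operating income = contribution − fixed costs = €20,834,154.70 − €10,142,800 = €10,691,354.70. Interest = €4,058,384.00, so EBIT − I = €6,632,970.70.
Degree of total leverage = total CM / (EBIT − interest) = €20,834,154.70 / €6,632,970.70 = 3.1410.

3.14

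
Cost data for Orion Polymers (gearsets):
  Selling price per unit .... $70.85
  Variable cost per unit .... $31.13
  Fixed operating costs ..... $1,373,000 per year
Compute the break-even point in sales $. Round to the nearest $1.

CM per unit = $70.85 − $31.13 = $39.72; CM ratio = $39.72 / $70.85 = 0.5606.
Break-even revenue = fixed costs × price ÷ CM = $1,373,000 × $70.85 ÷ $39.72 = $2,449,070.

$2,449,070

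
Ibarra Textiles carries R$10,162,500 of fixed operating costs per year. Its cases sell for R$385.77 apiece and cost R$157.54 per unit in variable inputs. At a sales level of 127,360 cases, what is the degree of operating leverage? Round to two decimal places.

Contribution at this volume is 127,360 × R$228.23 = R$29,067,372.80.
Operating income = contribution − fixed costs = R$29,067,372.80 − R$10,162,500 = R$18,904,872.80.
Degree of operating leverage = R$29,067,372.80 / R$18,904,872.80 = 1.5376.

1.54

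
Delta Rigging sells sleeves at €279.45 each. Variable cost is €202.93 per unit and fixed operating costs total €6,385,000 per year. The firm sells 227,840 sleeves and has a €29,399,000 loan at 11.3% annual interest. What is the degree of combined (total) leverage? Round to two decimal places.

2.26

At 227,840 units, contribution = 227,840 × €76.52 = €17,434,316.80.
EBIT = €17,434,316.80 − €6,385,000 = €11,049,316.80. Interest = €3,322,087.00, so EBIT − I = €7,727,229.80.
Degree of total leverage = total CM / (EBIT − interest) = €17,434,316.80 / €7,727,229.80 = 2.2562.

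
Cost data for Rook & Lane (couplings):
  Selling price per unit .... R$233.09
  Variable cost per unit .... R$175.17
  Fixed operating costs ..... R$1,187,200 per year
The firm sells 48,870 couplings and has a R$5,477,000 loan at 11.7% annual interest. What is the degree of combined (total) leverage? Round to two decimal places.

2.82

At 48,870 units, contribution = 48,870 × R$57.92 = R$2,830,550.40.
EBIT = R$2,830,550.40 − R$1,187,200 = R$1,643,350.40. Interest = R$640,809.00, so EBIT − I = R$1,002,541.40.
DCL = contribution ÷ (EBIT − I) = R$2,830,550.40 ÷ R$1,002,541.40 = 2.8234.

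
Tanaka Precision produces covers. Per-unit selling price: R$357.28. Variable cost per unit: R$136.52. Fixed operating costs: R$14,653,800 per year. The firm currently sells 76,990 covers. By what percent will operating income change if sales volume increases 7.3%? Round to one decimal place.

+53.0%

Contribution at this volume is 76,990 × R$220.76 = R$16,996,312.40.
EBIT = R$16,996,312.40 − R$14,653,800 = R$2,342,512.40.
Degree of operating leverage = R$16,996,312.40 / R$2,342,512.40 = 7.2556.
Operating income changes by 7.2556 × +7.3% = +53.0%.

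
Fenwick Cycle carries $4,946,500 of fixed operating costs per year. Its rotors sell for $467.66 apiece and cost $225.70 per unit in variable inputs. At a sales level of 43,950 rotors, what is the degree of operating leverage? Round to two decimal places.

1.87

Total contribution margin = 43,950 × $241.96 = $10,634,142.00.
EBIT = $10,634,142.00 − $4,946,500 = $5,687,642.00.
DOL = contribution ÷ EBIT = $10,634,142.00 ÷ $5,687,642.00 = 1.8697.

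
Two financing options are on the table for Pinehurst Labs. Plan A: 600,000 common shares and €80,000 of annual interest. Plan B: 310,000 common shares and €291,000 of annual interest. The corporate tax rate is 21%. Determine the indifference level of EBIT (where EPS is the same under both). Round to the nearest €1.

At indifference, (EBIT − 80,000)(1 − t)/600,000 = (EBIT − 291,000)(1 − t)/310,000.
The (1 − t) factor cancels: (EBIT − 80,000) × 310,000 = (EBIT − 291,000) × 600,000.
EBIT × (600,000 − 310,000) = 291,000 × 600,000 − 80,000 × 310,000 = 149,800,000,000, so EBIT = 149,800,000,000 ÷ 290,000 = 516,551.72.

€516,552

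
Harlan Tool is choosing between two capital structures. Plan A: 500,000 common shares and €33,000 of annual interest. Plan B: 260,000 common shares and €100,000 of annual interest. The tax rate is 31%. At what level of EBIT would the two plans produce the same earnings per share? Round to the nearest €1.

€172,583

Set EPS_A = EPS_B: (EBIT − €33,000)(1 − 0.31) ÷ 500,000 = (EBIT − €100,000)(1 − 0.31) ÷ 260,000.
The (1 − t) factor cancels: (EBIT − 33,000) × 260,000 = (EBIT − 100,000) × 500,000.
Solving, EBIT = (100,000·500,000 − 33,000·260,000) / (500,000 − 260,000) = 41,420,000,000 / 240,000 = 172,583.33.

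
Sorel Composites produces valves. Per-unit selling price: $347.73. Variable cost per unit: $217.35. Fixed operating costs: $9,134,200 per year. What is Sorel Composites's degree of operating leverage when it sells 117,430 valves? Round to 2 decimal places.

Contribution at this volume is 117,430 × $130.38 = $15,310,523.40.
EBIT = $15,310,523.40 − $9,134,200 = $6,176,323.40.
Degree of operating leverage = $15,310,523.40 / $6,176,323.40 = 2.4789.

2.48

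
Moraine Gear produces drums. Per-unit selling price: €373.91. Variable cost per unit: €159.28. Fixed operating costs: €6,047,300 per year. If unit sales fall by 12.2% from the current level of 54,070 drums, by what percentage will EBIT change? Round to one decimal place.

-25.5%

Total contribution margin = 54,070 × €214.63 = €11,605,044.10.
EBIT = €11,605,044.10 − €6,047,300 = €5,557,744.10.
DOL = contribution ÷ EBIT = €11,605,044.10 ÷ €5,557,744.10 = 2.0881.
Operating income changes by 2.0881 × -12.2% = -25.5%.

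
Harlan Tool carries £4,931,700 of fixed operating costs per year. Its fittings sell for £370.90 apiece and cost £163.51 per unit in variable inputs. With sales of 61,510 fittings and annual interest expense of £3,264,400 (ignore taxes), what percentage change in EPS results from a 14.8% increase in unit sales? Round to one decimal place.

Contribution at this volume is 61,510 × £207.39 = £12,756,558.90.
Subtracting fixed costs: EBIT = £12,756,558.90 − £4,931,700 = £7,824,858.90.
After interest of £3,264,400.00, pre-tax earnings = £4,560,458.90.
Degree of combined leverage = contribution ÷ (EBIT − I) = £12,756,558.90 ÷ £4,560,458.90 = 2.7972.
EPS therefore changes by 2.7972 × (+14.8%) = +41.4%.

+41.4%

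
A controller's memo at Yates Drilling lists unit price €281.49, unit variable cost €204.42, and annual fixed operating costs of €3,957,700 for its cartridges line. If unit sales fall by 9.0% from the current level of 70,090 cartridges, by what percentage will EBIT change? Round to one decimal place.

At 70,090 units, contribution = 70,090 × €77.07 = €5,401,836.30.
Operating income = contribution − fixed costs = €5,401,836.30 − €3,957,700 = €1,444,136.30.
Degree of operating leverage = €5,401,836.30 / €1,444,136.30 = 3.7405.
Operating income changes by 3.7405 × -9.0% = -33.7%.

-33.7%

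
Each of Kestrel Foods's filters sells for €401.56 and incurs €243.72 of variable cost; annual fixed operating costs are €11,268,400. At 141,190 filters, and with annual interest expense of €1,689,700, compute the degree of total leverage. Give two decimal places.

2.39

At 141,190 units, contribution = 141,190 × €157.84 = €22,285,429.60.
Subtracting fixed costs: EBIT = €22,285,429.60 − €11,268,400 = €11,017,029.60. Interest = €1,689,700.00, so EBIT − I = €9,327,329.60.
DCL = contribution ÷ (EBIT − I) = €22,285,429.60 ÷ €9,327,329.60 = 2.3893.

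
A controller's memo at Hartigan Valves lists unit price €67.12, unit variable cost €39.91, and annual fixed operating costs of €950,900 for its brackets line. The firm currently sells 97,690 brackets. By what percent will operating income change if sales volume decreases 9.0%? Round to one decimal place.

Total contribution margin = 97,690 × €27.21 = €2,658,144.90.
EBIT = €2,658,144.90 − €950,900 = €1,707,244.90.
So DOL = total CM / EBIT = €2,658,144.90 / €1,707,244.90 = 1.5570.
%ΔEBIT = DOL × %ΔSales = 1.5570 × -9.0% = -14.0%.

-14.0%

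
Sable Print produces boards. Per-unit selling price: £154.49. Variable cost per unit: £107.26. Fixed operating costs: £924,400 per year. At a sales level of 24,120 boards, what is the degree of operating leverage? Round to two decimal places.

Total contribution margin = 24,120 × £47.23 = £1,139,187.60.
Operating income = contribution − fixed costs = £1,139,187.60 − £924,400 = £214,787.60.
DOL = contribution ÷ EBIT = £1,139,187.60 ÷ £214,787.60 = 5.3038.

5.30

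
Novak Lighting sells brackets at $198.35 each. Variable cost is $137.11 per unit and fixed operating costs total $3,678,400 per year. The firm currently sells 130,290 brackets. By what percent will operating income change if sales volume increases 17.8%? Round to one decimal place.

+33.0%

At 130,290 units, contribution = 130,290 × $61.24 = $7,978,959.60.
EBIT = $7,978,959.60 − $3,678,400 = $4,300,559.60.
DOL = contribution ÷ EBIT = $7,978,959.60 ÷ $4,300,559.60 = 1.8553.
Operating income changes by 1.8553 × +17.8% = +33.0%.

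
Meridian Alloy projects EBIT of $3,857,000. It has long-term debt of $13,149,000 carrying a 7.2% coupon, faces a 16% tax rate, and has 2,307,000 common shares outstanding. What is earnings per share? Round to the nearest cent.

$1.06

Pre-tax income = $3,857,000 − $946,728.00 = $2,910,272.00.
Net income = $2,910,272.00 × (1 − 0.16) = $2,444,628.48.
EPS = $2,444,628.48 ÷ 2,307,000 = $1.06.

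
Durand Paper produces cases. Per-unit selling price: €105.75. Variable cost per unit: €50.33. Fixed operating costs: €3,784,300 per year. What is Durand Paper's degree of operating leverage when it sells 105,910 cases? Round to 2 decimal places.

Total contribution margin = 105,910 × €55.42 = €5,869,532.20.
Operating income = contribution − fixed costs = €5,869,532.20 − €3,784,300 = €2,085,232.20.
Degree of operating leverage = €5,869,532.20 / €2,085,232.20 = 2.8148.

2.81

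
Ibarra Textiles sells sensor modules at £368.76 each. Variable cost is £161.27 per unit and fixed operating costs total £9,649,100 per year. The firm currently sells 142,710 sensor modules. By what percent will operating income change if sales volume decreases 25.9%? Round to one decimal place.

Total contribution margin = 142,710 × £207.49 = £29,610,897.90.
Operating income = contribution − fixed costs = £29,610,897.90 − £9,649,100 = £19,961,797.90.
Degree of operating leverage = £29,610,897.90 / £19,961,797.90 = 1.4834.
Operating income changes by 1.4834 × -25.9% = -38.4%.

-38.4%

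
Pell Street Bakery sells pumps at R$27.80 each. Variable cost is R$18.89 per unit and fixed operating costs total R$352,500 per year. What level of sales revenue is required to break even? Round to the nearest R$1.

CM per unit = R$27.80 − R$18.89 = R$8.91; CM ratio = R$8.91 / R$27.80 = 0.3205.
Break-even revenue = fixed costs × price ÷ CM = R$352,500 × R$27.80 ÷ R$8.91 = R$1,099,832.

R$1,099,832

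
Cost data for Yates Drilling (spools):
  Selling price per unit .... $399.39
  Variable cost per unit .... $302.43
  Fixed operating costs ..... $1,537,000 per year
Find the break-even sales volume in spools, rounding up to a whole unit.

Each unit contributes $399.39 − $302.43 = $96.96.
Break-even volume = fixed costs ÷ CM per unit = $1,537,000 ÷ $96.96 = 15,851.90, so 15,852 spools.

15,852 spools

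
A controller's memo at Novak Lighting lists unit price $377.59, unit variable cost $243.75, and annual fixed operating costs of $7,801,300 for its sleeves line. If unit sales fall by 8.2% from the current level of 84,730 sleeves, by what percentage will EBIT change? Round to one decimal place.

Total contribution margin = 84,730 × $133.84 = $11,340,263.20.
Subtracting fixed costs: EBIT = $11,340,263.20 − $7,801,300 = $3,538,963.20.
Degree of operating leverage = $11,340,263.20 / $3,538,963.20 = 3.2044.
So EBIT moves 3.2044 × (-8.2%) = -26.3%.

-26.3%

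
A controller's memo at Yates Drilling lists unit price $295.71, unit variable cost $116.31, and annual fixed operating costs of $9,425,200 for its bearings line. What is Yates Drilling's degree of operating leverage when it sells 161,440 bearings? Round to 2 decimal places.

1.48

At 161,440 units, contribution = 161,440 × $179.40 = $28,962,336.00.
Operating income = contribution − fixed costs = $28,962,336.00 − $9,425,200 = $19,537,136.00.
Degree of operating leverage = $28,962,336.00 / $19,537,136.00 = 1.4824.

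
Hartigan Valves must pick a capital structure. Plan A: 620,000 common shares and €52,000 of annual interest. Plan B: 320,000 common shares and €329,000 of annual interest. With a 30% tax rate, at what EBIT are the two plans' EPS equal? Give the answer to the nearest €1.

€624,467

At indifference, (EBIT − 52,000)(1 − t)/620,000 = (EBIT − 329,000)(1 − t)/320,000.
The (1 − t) factor cancels: (EBIT − 52,000) × 320,000 = (EBIT − 329,000) × 620,000.
EBIT × (620,000 − 320,000) = 329,000 × 620,000 − 52,000 × 320,000 = 187,340,000,000, so EBIT = 187,340,000,000 ÷ 300,000 = 624,466.67.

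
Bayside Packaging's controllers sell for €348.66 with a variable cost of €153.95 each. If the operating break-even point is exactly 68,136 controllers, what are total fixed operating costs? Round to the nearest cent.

Contribution margin per unit = €348.66 − €153.95 = €194.71.
Fixed costs = break-even units × CM = 68,136 × €194.71 = €13,266,760.56.

€13,266,760.56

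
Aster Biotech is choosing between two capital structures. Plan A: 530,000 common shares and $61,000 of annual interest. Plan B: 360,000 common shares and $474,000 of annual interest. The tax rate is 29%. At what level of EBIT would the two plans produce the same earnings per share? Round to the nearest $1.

$1,348,588

Set EPS_A = EPS_B: (EBIT − $61,000)(1 − 0.29) ÷ 530,000 = (EBIT − $474,000)(1 − 0.29) ÷ 360,000.
The (1 − t) factor cancels: (EBIT − 61,000) × 360,000 = (EBIT − 474,000) × 530,000.
EBIT × (530,000 − 360,000) = 474,000 × 530,000 − 61,000 × 360,000 = 229,260,000,000, so EBIT = 229,260,000,000 ÷ 170,000 = 1,348,588.24.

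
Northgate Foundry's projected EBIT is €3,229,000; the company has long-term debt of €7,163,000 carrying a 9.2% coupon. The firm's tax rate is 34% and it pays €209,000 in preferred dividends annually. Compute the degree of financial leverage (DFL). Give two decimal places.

1.43

Interest = €658,996.00.
Preferred dividends grossed up pre-tax: €209,000 / (1 − 0.34) = €316,666.67.
DFL = EBIT ÷ [EBIT − I − D_p/(1−t)] = €3,229,000 ÷ [€3,229,000 − €658,996.00 − €316,666.67] = €3,229,000 ÷ €2,253,337.33 = 1.4330.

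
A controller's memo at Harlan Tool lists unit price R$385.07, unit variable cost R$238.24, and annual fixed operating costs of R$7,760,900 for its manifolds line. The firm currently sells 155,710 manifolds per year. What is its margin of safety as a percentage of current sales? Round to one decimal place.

Unit CM = price − variable cost = R$385.07 − R$238.24 = R$146.83. Break-even units = R$7,760,900 ÷ R$146.83 = 52,856.36; break-even revenue = 52,856.36 × R$385.07 = R$20,353,400.28.
Actual sales revenue = 155,710 × R$385.07 = R$59,959,249.70.
Margin of safety = (R$59,959,249.70 − R$20,353,400.28) ÷ R$59,959,249.70 = 66.1%.

66.1%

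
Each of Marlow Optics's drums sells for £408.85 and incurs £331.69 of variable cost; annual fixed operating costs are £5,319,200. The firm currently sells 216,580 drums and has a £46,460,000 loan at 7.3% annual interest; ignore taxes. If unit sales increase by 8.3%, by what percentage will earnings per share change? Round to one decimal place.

+17.3%

Contribution at this volume is 216,580 × £77.16 = £16,711,312.80.
EBIT = £16,711,312.80 − £5,319,200 = £11,392,112.80.
Interest = £3,391,580.00, so EBIT − I = £8,000,532.80.
DCL = total CM / (EBIT − I) = £16,711,312.80 / £8,000,532.80 = 2.0888.
EPS therefore changes by 2.0888 × (+8.3%) = +17.3%.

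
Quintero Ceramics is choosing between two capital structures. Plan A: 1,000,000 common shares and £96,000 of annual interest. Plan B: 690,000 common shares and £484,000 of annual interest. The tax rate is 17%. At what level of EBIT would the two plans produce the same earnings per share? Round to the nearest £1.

At indifference, (EBIT − 96,000)(1 − t)/1,000,000 = (EBIT − 484,000)(1 − t)/690,000.
The (1 − t) factor cancels: (EBIT − 96,000) × 690,000 = (EBIT − 484,000) × 1,000,000.
Solving, EBIT = (484,000·1,000,000 − 96,000·690,000) / (1,000,000 − 690,000) = 417,760,000,000 / 310,000 = 1,347,612.90.

£1,347,613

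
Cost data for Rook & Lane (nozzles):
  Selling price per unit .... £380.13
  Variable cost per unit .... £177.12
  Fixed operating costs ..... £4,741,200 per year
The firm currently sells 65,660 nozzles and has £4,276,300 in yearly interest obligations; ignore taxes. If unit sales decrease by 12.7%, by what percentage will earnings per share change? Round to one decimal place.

At 65,660 units, contribution = 65,660 × £203.01 = £13,329,636.60.
Subtracting fixed costs: EBIT = £13,329,636.60 − £4,741,200 = £8,588,436.60.
Interest = £4,276,300.00, so EBIT − I = £4,312,136.60.
Degree of combined leverage = contribution ÷ (EBIT − I) = £13,329,636.60 ÷ £4,312,136.60 = 3.0912.
%ΔEPS = DCL × %ΔSales = 3.0912 × -12.7% = -39.3%.

-39.3%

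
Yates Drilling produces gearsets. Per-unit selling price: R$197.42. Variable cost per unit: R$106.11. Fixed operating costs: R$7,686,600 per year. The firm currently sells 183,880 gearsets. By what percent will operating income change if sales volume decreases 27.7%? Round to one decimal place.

Total contribution margin = 183,880 × R$91.31 = R$16,790,082.80.
EBIT = R$16,790,082.80 − R$7,686,600 = R$9,103,482.80.
Degree of operating leverage = R$16,790,082.80 / R$9,103,482.80 = 1.8444.
%ΔEBIT = DOL × %ΔSales = 1.8444 × -27.7% = -51.1%.

-51.1%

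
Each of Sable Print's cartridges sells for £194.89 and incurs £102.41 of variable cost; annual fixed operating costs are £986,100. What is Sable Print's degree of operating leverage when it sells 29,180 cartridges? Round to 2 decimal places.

At 29,180 units, contribution = 29,180 × £92.48 = £2,698,566.40.
Operating income = contribution − fixed costs = £2,698,566.40 − £986,100 = £1,712,466.40.
DOL = contribution ÷ EBIT = £2,698,566.40 ÷ £1,712,466.40 = 1.5758.

1.58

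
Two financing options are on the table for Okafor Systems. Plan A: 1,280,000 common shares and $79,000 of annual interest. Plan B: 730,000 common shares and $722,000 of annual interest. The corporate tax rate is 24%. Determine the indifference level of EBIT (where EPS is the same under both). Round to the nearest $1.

$1,575,436

At indifference, (EBIT − 79,000)(1 − t)/1,280,000 = (EBIT − 722,000)(1 − t)/730,000.
The (1 − t) factor cancels: (EBIT − 79,000) × 730,000 = (EBIT − 722,000) × 1,280,000.
EBIT × (1,280,000 − 730,000) = 722,000 × 1,280,000 − 79,000 × 730,000 = 866,490,000,000, so EBIT = 866,490,000,000 ÷ 550,000 = 1,575,436.36.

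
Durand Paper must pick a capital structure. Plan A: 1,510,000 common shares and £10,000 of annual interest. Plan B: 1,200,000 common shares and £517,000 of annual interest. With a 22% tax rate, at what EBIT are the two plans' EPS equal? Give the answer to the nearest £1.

£2,479,581

Set EPS_A = EPS_B: (EBIT − £10,000)(1 − 0.22) ÷ 1,510,000 = (EBIT − £517,000)(1 − 0.22) ÷ 1,200,000.
The (1 − t) factor cancels: (EBIT − 10,000) × 1,200,000 = (EBIT − 517,000) × 1,510,000.
EBIT × (1,510,000 − 1,200,000) = 517,000 × 1,510,000 − 10,000 × 1,200,000 = 768,670,000,000, so EBIT = 768,670,000,000 ÷ 310,000 = 2,479,580.65.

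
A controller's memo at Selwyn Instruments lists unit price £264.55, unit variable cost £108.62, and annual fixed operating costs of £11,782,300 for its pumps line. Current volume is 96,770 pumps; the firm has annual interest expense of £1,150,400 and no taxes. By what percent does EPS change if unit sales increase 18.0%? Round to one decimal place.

+125.9%

Total contribution margin = 96,770 × £155.93 = £15,089,346.10.
EBIT = £15,089,346.10 − £11,782,300 = £3,307,046.10.
After interest of £1,150,400.00, pre-tax earnings = £2,156,646.10.
DCL = total CM / (EBIT − I) = £15,089,346.10 / £2,156,646.10 = 6.9967.
EPS therefore changes by 6.9967 × (+18.0%) = +125.9%.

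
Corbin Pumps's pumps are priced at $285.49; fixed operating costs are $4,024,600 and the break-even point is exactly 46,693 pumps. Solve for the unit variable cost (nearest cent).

$199.30

Contribution per unit must be FC / Q = $4,024,600 / 46,693 = $86.1928.
Variable cost per unit = $285.49 − $86.1928 = $199.30.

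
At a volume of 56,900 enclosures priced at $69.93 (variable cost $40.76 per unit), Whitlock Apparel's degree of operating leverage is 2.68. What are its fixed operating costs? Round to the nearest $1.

$1,040,455

Total contribution margin = 56,900 × $29.17 = $1,659,773.00.
Since DOL = CM ÷ EBIT, EBIT = $1,659,773.00 ÷ 2.68 = $619,318.28.
And FC = contribution − EBIT = $1,659,773.00 − $619,318.28 = $1,040,455.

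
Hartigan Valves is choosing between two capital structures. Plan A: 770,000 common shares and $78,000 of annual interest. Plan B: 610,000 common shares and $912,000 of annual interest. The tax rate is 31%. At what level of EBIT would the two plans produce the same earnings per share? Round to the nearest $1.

Set EPS_A = EPS_B: (EBIT − $78,000)(1 − 0.31) ÷ 770,000 = (EBIT − $912,000)(1 − 0.31) ÷ 610,000.
Cancelling (1 − t) and cross-multiplying: 610,000·(EBIT − 78,000) = 770,000·(EBIT − 912,000).
Solving, EBIT = (912,000·770,000 − 78,000·610,000) / (770,000 − 610,000) = 654,660,000,000 / 160,000 = 4,091,625.00.

$4,091,625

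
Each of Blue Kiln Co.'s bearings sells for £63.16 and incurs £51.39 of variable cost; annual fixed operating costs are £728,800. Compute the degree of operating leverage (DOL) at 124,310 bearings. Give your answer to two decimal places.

1.99

Total contribution margin = 124,310 × £11.77 = £1,463,128.70.
Subtracting fixed costs: EBIT = £1,463,128.70 − £728,800 = £734,328.70.
DOL = contribution ÷ EBIT = £1,463,128.70 ÷ £734,328.70 = 1.9925.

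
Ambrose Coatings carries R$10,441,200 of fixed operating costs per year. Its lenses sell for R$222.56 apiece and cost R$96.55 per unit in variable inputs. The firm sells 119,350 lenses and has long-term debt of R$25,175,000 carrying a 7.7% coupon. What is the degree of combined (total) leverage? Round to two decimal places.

Total contribution margin = 119,350 × R$126.01 = R$15,039,293.50.
Subtracting fixed costs: EBIT = R$15,039,293.50 − R$10,441,200 = R$4,598,093.50. Interest = R$1,938,475.00.
DOL = R$15,039,293.50 ÷ R$4,598,093.50 = 3.2708; DFL = R$4,598,093.50 ÷ R$2,659,618.50 = 1.7289.
Combined leverage = 3.2708 × 1.7289 = 5.6549.

5.65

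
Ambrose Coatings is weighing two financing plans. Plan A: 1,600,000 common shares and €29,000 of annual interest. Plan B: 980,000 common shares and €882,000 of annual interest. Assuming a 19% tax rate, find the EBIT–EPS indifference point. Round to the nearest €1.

€2,230,290

Set EPS_A = EPS_B: (EBIT − €29,000)(1 − 0.19) ÷ 1,600,000 = (EBIT − €882,000)(1 − 0.19) ÷ 980,000.
The (1 − t) factor cancels: (EBIT − 29,000) × 980,000 = (EBIT − 882,000) × 1,600,000.
EBIT × (1,600,000 − 980,000) = 882,000 × 1,600,000 − 29,000 × 980,000 = 1,382,780,000,000, so EBIT = 1,382,780,000,000 ÷ 620,000 = 2,230,290.32.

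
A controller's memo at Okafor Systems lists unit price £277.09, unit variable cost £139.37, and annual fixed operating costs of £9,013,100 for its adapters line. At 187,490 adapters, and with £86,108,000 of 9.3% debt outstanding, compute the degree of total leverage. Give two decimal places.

2.93

Total contribution margin = 187,490 × £137.72 = £25,821,122.80.
Operating income = contribution − fixed costs = £25,821,122.80 − £9,013,100 = £16,808,022.80. Interest = £8,008,044.00.
DOL = £25,821,122.80 ÷ £16,808,022.80 = 1.5362; DFL = £16,808,022.80 ÷ £8,799,978.80 = 1.9100.
DCL = DOL × DFL = 1.5362 × 1.9100 = 2.9341.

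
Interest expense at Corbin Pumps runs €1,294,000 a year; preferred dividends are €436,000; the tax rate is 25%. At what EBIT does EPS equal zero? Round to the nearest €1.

€1,875,333

Grossing the preferred dividend up to pre-tax terms: €436,000 / (1 − 0.25) = €581,333.33.
Financial break-even EBIT = interest + D_p ÷ (1 − t) = €1,294,000 + €581,333.33 = €1,875,333.33.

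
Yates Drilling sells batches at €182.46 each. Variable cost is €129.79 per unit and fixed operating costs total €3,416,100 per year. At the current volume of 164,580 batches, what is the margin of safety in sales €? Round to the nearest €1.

Each unit contributes €182.46 − €129.79 = €52.67. Break-even units = €3,416,100 ÷ €52.67 = 64,858.55; break-even revenue = 64,858.55 × €182.46 = €11,834,091.63.
Current sales = 164,580 × €182.46 = €30,029,266.80.
Margin of safety = €30,029,266.80 − €11,834,091.63 = €18,195,175.

€18,195,175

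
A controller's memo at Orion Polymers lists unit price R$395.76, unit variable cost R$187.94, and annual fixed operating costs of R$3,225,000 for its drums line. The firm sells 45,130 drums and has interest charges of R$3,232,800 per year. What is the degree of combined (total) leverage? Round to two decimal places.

Contribution at this volume is 45,130 × R$207.82 = R$9,378,916.60.
EBIT = R$9,378,916.60 − R$3,225,000 = R$6,153,916.60. Interest = R$3,232,800.00, so EBIT − I = R$2,921,116.60.
DCL = contribution ÷ (EBIT − I) = R$9,378,916.60 ÷ R$2,921,116.60 = 3.2107.

3.21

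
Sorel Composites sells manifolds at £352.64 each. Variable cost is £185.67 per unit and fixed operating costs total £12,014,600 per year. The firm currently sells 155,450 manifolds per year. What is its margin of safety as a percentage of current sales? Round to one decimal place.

Each unit contributes £352.64 − £185.67 = £166.97. Break-even units = £12,014,600 ÷ £166.97 = 71,956.64; break-even revenue = 71,956.64 × £352.64 = £25,374,789.15.
Actual sales revenue = 155,450 × £352.64 = £54,817,888.00.
Margin of safety = (£54,817,888.00 − £25,374,789.15) ÷ £54,817,888.00 = 53.7%.

53.7%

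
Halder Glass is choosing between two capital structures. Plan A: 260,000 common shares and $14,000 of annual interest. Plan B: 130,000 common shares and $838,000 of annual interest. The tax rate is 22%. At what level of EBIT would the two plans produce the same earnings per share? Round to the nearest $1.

$1,662,000

At indifference, (EBIT − 14,000)(1 − t)/260,000 = (EBIT − 838,000)(1 − t)/130,000.
Cancelling (1 − t) and cross-multiplying: 130,000·(EBIT − 14,000) = 260,000·(EBIT − 838,000).
EBIT × (260,000 − 130,000) = 838,000 × 260,000 − 14,000 × 130,000 = 216,060,000,000, so EBIT = 216,060,000,000 ÷ 130,000 = 1,662,000.00.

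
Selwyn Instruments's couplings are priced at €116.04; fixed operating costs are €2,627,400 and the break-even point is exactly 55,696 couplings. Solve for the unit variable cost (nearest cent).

€68.87

At break-even, FC = Q × (P − VC), so P − VC = €2,627,400 ÷ 55,696 = €47.1739.
Hence VC = price − CM = €116.04 − €47.1739 = €68.87.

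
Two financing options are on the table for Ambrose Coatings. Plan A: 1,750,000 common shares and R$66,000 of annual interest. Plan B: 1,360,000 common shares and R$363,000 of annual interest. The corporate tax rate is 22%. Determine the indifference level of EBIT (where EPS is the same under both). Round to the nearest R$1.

R$1,398,692

At indifference, (EBIT − 66,000)(1 − t)/1,750,000 = (EBIT − 363,000)(1 − t)/1,360,000.
The (1 − t) factor cancels: (EBIT − 66,000) × 1,360,000 = (EBIT − 363,000) × 1,750,000.
Solving, EBIT = (363,000·1,750,000 − 66,000·1,360,000) / (1,750,000 − 1,360,000) = 545,490,000,000 / 390,000 = 1,398,692.31.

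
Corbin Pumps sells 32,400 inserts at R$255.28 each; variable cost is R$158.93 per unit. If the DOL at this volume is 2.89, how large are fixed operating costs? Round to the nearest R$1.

R$2,041,553

Contribution at this volume is 32,400 × R$96.35 = R$3,121,740.00.
DOL = contribution / EBIT, so EBIT = R$3,121,740.00 / 2.89 = R$1,080,186.85.
Fixed costs = CM − EBIT = R$3,121,740.00 − R$1,080,186.85 = R$2,041,553.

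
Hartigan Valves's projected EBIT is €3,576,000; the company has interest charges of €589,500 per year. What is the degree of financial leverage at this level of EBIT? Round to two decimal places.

1.20

Interest = €589,500.00.
Degree of financial leverage = EBIT / (EBIT − interest) = €3,576,000 / €2,986,500.00 = 1.1974.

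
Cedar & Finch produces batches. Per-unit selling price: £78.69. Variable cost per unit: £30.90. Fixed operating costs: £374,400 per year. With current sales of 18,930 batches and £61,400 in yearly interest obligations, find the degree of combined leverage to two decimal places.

At 18,930 units, contribution = 18,930 × £47.79 = £904,664.70.
Subtracting fixed costs: EBIT = £904,664.70 − £374,400 = £530,264.70. Interest = £61,400.00.
DOL = £904,664.70 ÷ £530,264.70 = 1.7061; DFL = £530,264.70 ÷ £468,864.70 = 1.1310.
DCL = DOL × DFL = 1.7061 × 1.1310 = 1.9296.

1.93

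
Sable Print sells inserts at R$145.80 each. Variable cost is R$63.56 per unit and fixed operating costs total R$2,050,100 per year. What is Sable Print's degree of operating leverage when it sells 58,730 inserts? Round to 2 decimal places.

Contribution at this volume is 58,730 × R$82.24 = R$4,829,955.20.
EBIT = R$4,829,955.20 − R$2,050,100 = R$2,779,855.20.
So DOL = total CM / EBIT = R$4,829,955.20 / R$2,779,855.20 = 1.7375.

1.74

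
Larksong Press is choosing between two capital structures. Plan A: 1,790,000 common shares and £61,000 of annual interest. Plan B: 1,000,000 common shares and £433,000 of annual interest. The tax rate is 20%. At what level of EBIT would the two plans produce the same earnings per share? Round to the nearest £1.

£903,886

At indifference, (EBIT − 61,000)(1 − t)/1,790,000 = (EBIT − 433,000)(1 − t)/1,000,000.
Cancelling (1 − t) and cross-multiplying: 1,000,000·(EBIT − 61,000) = 1,790,000·(EBIT − 433,000).
EBIT × (1,790,000 − 1,000,000) = 433,000 × 1,790,000 − 61,000 × 1,000,000 = 714,070,000,000, so EBIT = 714,070,000,000 ÷ 790,000 = 903,886.08.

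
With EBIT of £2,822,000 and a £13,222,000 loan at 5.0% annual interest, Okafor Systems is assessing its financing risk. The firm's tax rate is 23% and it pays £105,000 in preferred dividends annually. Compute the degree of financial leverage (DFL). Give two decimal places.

1.39

Interest = £661,100.00.
Pre-tax preferred-dividend burden = £105,000 ÷ (1 − 0.23) = £136,363.64.
DFL = EBIT ÷ [EBIT − I − D_p/(1−t)] = £2,822,000 ÷ [£2,822,000 − £661,100.00 − £136,363.64] = £2,822,000 ÷ £2,024,536.36 = 1.3939.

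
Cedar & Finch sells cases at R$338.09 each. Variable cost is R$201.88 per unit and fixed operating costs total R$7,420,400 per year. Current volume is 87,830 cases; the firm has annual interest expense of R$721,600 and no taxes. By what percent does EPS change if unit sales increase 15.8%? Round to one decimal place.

+49.5%

Total contribution margin = 87,830 × R$136.21 = R$11,963,324.30.
EBIT = R$11,963,324.30 − R$7,420,400 = R$4,542,924.30.
Interest = R$721,600.00, so EBIT − I = R$3,821,324.30.
DCL = total CM / (EBIT − I) = R$11,963,324.30 / R$3,821,324.30 = 3.1307.
%ΔEPS = DCL × %ΔSales = 3.1307 × +15.8% = +49.5%.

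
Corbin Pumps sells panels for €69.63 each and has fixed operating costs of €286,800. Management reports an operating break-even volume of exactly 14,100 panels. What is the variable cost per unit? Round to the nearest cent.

At break-even, FC = Q × (P − VC), so P − VC = €286,800 ÷ 14,100 = €20.3404.
Variable cost per unit = €69.63 − €20.3404 = €49.29.

€49.29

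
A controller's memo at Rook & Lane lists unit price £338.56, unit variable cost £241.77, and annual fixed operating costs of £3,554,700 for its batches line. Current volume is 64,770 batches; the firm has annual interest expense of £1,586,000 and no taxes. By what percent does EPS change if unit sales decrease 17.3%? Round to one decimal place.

Total contribution margin = 64,770 × £96.79 = £6,269,088.30.
EBIT = £6,269,088.30 − £3,554,700 = £2,714,388.30.
After interest of £1,586,000.00, pre-tax earnings = £1,128,388.30.
DCL = total CM / (EBIT − I) = £6,269,088.30 / £1,128,388.30 = 5.5558.
EPS therefore changes by 5.5558 × (-17.3%) = -96.1%.

-96.1%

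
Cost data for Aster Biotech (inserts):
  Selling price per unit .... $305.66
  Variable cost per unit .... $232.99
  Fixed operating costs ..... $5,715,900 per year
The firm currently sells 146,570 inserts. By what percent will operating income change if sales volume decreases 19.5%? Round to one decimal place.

-42.1%

At 146,570 units, contribution = 146,570 × $72.67 = $10,651,241.90.
Subtracting fixed costs: EBIT = $10,651,241.90 − $5,715,900 = $4,935,341.90.
Degree of operating leverage = $10,651,241.90 / $4,935,341.90 = 2.1582.
Operating income changes by 2.1582 × -19.5% = -42.1%.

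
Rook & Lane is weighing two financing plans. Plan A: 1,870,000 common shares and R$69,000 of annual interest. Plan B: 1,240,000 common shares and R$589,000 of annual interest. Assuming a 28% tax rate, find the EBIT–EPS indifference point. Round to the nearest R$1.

At indifference, (EBIT − 69,000)(1 − t)/1,870,000 = (EBIT − 589,000)(1 − t)/1,240,000.
Cancelling (1 − t) and cross-multiplying: 1,240,000·(EBIT − 69,000) = 1,870,000·(EBIT − 589,000).
EBIT × (1,870,000 − 1,240,000) = 589,000 × 1,870,000 − 69,000 × 1,240,000 = 1,015,870,000,000, so EBIT = 1,015,870,000,000 ÷ 630,000 = 1,612,492.06.

R$1,612,492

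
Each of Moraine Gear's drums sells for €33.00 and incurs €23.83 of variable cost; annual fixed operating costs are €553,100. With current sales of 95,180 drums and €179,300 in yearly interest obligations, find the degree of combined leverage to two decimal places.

6.22

Total contribution margin = 95,180 × €9.17 = €872,800.60.
Subtracting fixed costs: EBIT = €872,800.60 − €553,100 = €319,700.60. Interest = €179,300.00.
DOL = €872,800.60 ÷ €319,700.60 = 2.7301; DFL = €319,700.60 ÷ €140,400.60 = 2.2771.
DCL = DOL × DFL = 2.7301 × 2.2771 = 6.2167.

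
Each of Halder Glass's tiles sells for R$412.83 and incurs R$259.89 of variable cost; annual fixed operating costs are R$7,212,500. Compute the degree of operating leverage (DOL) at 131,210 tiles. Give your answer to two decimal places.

1.56

At 131,210 units, contribution = 131,210 × R$152.94 = R$20,067,257.40.
EBIT = R$20,067,257.40 − R$7,212,500 = R$12,854,757.40.
So DOL = total CM / EBIT = R$20,067,257.40 / R$12,854,757.40 = 1.5611.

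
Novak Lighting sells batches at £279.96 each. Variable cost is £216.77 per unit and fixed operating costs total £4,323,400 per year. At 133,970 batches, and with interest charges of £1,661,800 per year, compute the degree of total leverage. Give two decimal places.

3.41

At 133,970 units, contribution = 133,970 × £63.19 = £8,465,564.30.
EBIT = £8,465,564.30 − £4,323,400 = £4,142,164.30. Interest = £1,661,800.00.
DOL = £8,465,564.30 ÷ £4,142,164.30 = 2.0438; DFL = £4,142,164.30 ÷ £2,480,364.30 = 1.6700.
Combined leverage = 2.0438 × 1.6700 = 3.4131.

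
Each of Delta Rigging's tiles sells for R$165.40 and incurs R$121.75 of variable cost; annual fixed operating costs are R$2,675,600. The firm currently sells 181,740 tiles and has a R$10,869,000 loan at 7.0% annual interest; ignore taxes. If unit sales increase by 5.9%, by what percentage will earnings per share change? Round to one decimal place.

Contribution at this volume is 181,740 × R$43.65 = R$7,932,951.00.
Operating income = contribution − fixed costs = R$7,932,951.00 − R$2,675,600 = R$5,257,351.00.
Interest = R$760,830.00, so EBIT − I = R$4,496,521.00.
Degree of combined leverage = contribution ÷ (EBIT − I) = R$7,932,951.00 ÷ R$4,496,521.00 = 1.7642.
%ΔEPS = DCL × %ΔSales = 1.7642 × +5.9% = +10.4%.

+10.4%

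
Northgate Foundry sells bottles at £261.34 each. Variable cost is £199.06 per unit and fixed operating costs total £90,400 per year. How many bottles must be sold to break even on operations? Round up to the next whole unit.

1,452 bottles

Each unit contributes £261.34 − £199.06 = £62.28.
Break-even Q = £90,400 / £62.28 = 1,451.51 → 1,452 bottles.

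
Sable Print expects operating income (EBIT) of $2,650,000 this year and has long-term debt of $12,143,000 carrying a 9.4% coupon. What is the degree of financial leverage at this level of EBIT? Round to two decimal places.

1.76

Annual interest charges come to $1,141,442.00.
Degree of financial leverage = EBIT / (EBIT − interest) = $2,650,000 / $1,508,558.00 = 1.7566.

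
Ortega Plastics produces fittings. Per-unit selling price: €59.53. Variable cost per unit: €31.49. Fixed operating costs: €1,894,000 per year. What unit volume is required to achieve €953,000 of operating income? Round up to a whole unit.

Contribution margin per unit = €59.53 − €31.49 = €28.04.
Required volume = (fixed costs + target profit) ÷ CM = (€1,894,000 + €953,000) ÷ €28.04 = 101,533.52, so 101,534 fittings.

101,534 fittings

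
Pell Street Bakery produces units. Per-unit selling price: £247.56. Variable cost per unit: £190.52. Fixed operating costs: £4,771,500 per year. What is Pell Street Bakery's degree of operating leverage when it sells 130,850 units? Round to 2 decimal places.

2.77

Total contribution margin = 130,850 × £57.04 = £7,463,684.00.
Operating income = contribution − fixed costs = £7,463,684.00 − £4,771,500 = £2,692,184.00.
So DOL = total CM / EBIT = £7,463,684.00 / £2,692,184.00 = 2.7724.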